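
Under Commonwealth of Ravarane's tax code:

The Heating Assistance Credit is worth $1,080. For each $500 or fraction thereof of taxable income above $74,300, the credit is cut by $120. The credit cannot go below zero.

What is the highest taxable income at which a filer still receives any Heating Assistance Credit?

$78,300

After 8 increments the reduction is 8 × $120 = $960, leaving $120; one more increment wipes it out. Increment 8 ends at excess 8 × $500 = $4,000, so the highest qualifying income is $74,300 + $4,000 = $78,300.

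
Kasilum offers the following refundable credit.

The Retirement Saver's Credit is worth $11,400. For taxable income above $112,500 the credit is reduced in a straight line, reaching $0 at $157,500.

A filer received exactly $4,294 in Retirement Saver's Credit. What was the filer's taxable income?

$140,550

$4,294 is 4,294/11,400 of the full $11,400, so 7,106/11,400 of the $45,000 range has been used: income = $112,500 + $45,000 × 7,106/11,400 = $140,550.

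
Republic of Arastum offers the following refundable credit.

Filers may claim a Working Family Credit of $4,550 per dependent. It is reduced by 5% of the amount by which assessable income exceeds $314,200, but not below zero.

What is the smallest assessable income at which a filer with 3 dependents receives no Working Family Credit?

Full credit = 3 × $4,550 = $13,650.
The credit falls by 5% of each dollar above $314,200, so it reaches zero when the excess is $13,650 / 5% = $273,000: income = $314,200 + $273,000 = $587,200.

$587,200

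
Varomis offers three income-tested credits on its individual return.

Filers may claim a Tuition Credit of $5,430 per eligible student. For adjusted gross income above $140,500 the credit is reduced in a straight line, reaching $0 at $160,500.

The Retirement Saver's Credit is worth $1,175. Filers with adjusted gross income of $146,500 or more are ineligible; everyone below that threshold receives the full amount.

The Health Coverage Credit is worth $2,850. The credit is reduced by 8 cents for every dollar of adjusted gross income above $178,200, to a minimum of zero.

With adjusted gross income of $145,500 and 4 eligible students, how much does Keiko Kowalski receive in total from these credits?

$20,315

Tuition Credit: base = 4 × $5,430 = $21,720. $145,500 is $5,000 into a $20,000 phase-out range, leaving 15,000/20,000 of the credit: $21,720 × 15,000/20,000 = $16,290.
Retirement Saver's Credit: $145,500 is below the $146,500 cutoff, so the full $1,175 applies.
Health Coverage Credit: $145,500 is at or below the $178,200 threshold, so the full $2,850 applies.
Total: $16,290 + $1,175 + $2,850 = $20,315.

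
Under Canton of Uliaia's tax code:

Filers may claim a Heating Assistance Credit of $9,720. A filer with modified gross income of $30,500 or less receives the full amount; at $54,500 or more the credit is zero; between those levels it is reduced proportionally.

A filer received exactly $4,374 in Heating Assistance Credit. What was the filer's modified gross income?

$4,374 is 4,374/9,720 of the full $9,720, so 5,346/9,720 of the $24,000 range has been used: income = $30,500 + $24,000 × 5,346/9,720 = $43,700.

$43,700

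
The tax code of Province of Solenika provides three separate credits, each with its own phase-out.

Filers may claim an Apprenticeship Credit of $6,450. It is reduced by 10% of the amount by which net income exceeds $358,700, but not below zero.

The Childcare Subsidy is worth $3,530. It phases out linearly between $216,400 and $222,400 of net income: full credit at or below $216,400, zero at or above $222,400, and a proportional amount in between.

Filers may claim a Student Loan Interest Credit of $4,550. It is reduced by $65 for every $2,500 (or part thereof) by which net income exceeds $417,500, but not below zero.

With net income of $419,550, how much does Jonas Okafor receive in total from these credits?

$4,850

Apprenticeship Credit: 10% of the $60,850 excess over $358,700 is $6,085; credit = $6,450 − $6,085 = $365.
Childcare Subsidy: $419,550 is at or above $222,400, so the credit is $0.
Student Loan Interest Credit: income exceeds $417,500 by $2,050, which is 1 full-or-partial $2,500 increment; reduction = 1 × $65 = $65, leaving $4,485.
Total: $365 + $0 + $4,485 = $4,850.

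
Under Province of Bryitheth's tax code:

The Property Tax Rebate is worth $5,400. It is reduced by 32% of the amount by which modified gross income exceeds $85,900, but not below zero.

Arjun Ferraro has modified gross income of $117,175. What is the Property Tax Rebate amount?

Property Tax Rebate: 32% of the $31,275 excess over $85,900 is $10,008 ≥ base, so the credit is $0.

$0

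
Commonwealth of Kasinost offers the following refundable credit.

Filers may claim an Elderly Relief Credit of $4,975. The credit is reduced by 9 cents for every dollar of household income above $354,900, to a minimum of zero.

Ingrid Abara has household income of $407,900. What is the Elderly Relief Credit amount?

$205

Elderly Relief Credit: 9% of the $53,000 excess over $354,900 is $4,770; credit = $4,975 − $4,770 = $205.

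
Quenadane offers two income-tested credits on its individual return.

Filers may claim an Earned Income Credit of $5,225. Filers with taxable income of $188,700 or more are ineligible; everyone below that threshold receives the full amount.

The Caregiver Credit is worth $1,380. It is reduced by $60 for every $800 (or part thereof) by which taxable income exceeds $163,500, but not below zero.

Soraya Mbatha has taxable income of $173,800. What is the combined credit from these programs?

Earned Income Credit: $173,800 is below the $188,700 cutoff, so the full $5,225 applies.
Caregiver Credit: income exceeds $163,500 by $10,300, which is 13 full-or-partial $800 increments; reduction = 13 × $60 = $780, leaving $600.
Total: $5,225 + $600 = $5,825.

$5,825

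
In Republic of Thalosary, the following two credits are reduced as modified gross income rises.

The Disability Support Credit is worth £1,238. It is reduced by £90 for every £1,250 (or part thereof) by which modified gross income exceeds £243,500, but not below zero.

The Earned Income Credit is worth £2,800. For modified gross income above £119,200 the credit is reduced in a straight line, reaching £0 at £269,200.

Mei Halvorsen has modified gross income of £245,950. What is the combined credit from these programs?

£1,492

Disability Support Credit: income exceeds £243,500 by £2,450, which is 2 full-or-partial £1,250 increments; reduction = 2 × £90 = £180, leaving £1,058.
Earned Income Credit: £245,950 is £126,750 into a £150,000 phase-out range, leaving 23,250/150,000 of the credit: £2,800 × 23,250/150,000 = £434.
Total: £1,058 + £434 = £1,492.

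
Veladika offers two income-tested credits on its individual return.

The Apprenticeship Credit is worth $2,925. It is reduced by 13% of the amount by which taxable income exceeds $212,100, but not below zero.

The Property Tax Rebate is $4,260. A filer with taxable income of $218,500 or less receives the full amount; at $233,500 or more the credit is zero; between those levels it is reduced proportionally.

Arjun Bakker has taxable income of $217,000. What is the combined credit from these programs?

$6,548

Apprenticeship Credit: 13% of the $4,900 excess over $212,100 is $637; credit = $2,925 − $637 = $2,288.
Property Tax Rebate: $217,000 is at or below the $218,500 threshold, so the full $4,260 applies.
Total: $2,288 + $4,260 = $6,548.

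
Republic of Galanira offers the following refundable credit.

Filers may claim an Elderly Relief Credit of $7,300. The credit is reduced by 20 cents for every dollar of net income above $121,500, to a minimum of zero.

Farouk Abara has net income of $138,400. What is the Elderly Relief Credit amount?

$3,920

Elderly Relief Credit: 20% of the $16,900 excess over $121,500 is $3,380; credit = $7,300 − $3,380 = $3,920.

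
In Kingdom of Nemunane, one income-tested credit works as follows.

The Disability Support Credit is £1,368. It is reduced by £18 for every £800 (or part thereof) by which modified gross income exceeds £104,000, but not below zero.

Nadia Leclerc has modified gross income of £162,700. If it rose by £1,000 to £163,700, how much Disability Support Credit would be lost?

At £162,700 — income exceeds £104,000 by £58,700, which is 74 full-or-partial £800 increments; reduction = 74 × £18 = £1,332, leaving £36.
At £163,700 — income exceeds £104,000 by £59,700, which is 75 full-or-partial £800 increments; reduction = 75 × £18 = £1,350, leaving £18.
Lost: £36 − £18 = £18.

£18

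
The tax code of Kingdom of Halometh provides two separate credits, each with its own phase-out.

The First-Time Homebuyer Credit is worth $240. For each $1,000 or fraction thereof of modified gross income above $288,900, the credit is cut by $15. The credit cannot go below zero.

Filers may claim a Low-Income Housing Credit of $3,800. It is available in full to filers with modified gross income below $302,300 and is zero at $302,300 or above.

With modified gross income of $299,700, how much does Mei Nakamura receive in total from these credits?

First-Time Homebuyer Credit: income exceeds $288,900 by $10,800, which is 11 full-or-partial $1,000 increments; reduction = 11 × $15 = $165, leaving $75.
Low-Income Housing Credit: $299,700 is below the $302,300 cutoff, so the full $3,800 applies.
Total: $75 + $3,800 = $3,875.

$3,875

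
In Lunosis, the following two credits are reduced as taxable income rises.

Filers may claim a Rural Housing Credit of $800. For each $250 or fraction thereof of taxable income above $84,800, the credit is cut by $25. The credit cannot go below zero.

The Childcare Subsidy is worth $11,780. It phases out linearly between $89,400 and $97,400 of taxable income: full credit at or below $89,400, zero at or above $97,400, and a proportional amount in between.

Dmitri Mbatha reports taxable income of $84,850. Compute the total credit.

Rural Housing Credit: income exceeds $84,800 by $50, which is 1 full-or-partial $250 increment; reduction = 1 × $25 = $25, leaving $775.
Childcare Subsidy: $84,850 is at or below the $89,400 threshold, so the full $11,780 applies.
Total: $775 + $11,780 = $12,555.

$12,555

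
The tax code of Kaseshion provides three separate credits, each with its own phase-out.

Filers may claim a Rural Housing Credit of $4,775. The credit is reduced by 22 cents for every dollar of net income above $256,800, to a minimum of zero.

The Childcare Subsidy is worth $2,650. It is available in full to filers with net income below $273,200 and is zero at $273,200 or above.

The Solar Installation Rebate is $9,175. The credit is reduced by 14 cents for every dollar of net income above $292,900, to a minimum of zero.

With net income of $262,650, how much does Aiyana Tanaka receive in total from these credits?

$15,313

Rural Housing Credit: 22% of the $5,850 excess over $256,800 is $1,287; credit = $4,775 − $1,287 = $3,488.
Childcare Subsidy: $262,650 is below the $273,200 cutoff, so the full $2,650 applies.
Solar Installation Rebate: $262,650 is at or below the $292,900 threshold, so the full $9,175 applies.
Total: $3,488 + $2,650 + $9,175 = $15,313.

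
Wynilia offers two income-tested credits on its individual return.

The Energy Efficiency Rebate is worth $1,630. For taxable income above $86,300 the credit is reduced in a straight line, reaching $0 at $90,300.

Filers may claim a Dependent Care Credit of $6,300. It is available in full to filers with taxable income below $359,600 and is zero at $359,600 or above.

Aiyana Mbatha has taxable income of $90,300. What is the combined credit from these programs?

Energy Efficiency Rebate: $90,300 is at or above $90,300, so the credit is $0.
Dependent Care Credit: $90,300 is below the $359,600 cutoff, so the full $6,300 applies.
Total: $0 + $6,300 = $6,300.

$6,300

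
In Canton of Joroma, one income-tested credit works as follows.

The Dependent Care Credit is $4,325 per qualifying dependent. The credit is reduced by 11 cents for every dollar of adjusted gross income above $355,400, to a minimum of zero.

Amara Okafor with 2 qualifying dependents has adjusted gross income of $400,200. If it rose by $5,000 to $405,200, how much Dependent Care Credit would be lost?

$550

At $400,200 — base = 2 × $4,325 = $8,650. 11% of the $44,800 excess over $355,400 is $4,928; credit = $8,650 − $4,928 = $3,722.
At $405,200 — base = 2 × $4,325 = $8,650. 11% of the $49,800 excess over $355,400 is $5,478; credit = $8,650 − $5,478 = $3,172.
Lost: $3,722 − $3,172 = $550.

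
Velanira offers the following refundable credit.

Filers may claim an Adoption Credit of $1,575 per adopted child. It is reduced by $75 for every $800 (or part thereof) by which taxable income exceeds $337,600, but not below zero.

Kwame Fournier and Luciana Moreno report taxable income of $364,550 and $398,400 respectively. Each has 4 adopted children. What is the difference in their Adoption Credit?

Kwame ($364,550): Adoption Credit: base = 4 × $1,575 = $6,300. income exceeds $337,600 by $26,950, which is 34 full-or-partial $800 increments; reduction = 34 × $75 = $2,550, leaving $3,750.
Luciana ($398,400): Adoption Credit: base = 4 × $1,575 = $6,300. income exceeds $337,600 by $60,800, which is 76 full-or-partial $800 increments; reduction = 76 × $75 = $5,700, leaving $600.
Difference: |$3,750 − $600| = $3,150.

$3,150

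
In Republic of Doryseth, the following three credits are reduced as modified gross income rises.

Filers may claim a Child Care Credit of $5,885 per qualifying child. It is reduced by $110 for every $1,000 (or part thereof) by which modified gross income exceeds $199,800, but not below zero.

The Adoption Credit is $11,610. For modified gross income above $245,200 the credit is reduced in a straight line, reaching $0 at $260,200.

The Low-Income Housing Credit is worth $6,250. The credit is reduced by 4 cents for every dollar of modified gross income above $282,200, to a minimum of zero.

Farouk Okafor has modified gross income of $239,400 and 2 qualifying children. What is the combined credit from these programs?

$25,230

Child Care Credit: base = 2 × $5,885 = $11,770. income exceeds $199,800 by $39,600, which is 40 full-or-partial $1,000 increments; reduction = 40 × $110 = $4,400, leaving $7,370.
Adoption Credit: $239,400 is at or below the $245,200 threshold, so the full $11,610 applies.
Low-Income Housing Credit: $239,400 is at or below the $282,200 threshold, so the full $6,250 applies.
Total: $7,370 + $11,610 + $6,250 = $25,230.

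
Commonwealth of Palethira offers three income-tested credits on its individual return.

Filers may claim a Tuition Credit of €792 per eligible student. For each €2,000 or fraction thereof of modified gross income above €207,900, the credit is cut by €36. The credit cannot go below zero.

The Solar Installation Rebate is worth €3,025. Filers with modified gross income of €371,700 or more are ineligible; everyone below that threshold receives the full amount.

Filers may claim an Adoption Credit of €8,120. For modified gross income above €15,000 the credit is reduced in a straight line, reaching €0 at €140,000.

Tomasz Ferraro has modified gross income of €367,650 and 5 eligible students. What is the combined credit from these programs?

€4,105

Tuition Credit: base = 5 × €792 = €3,960. income exceeds €207,900 by €159,750, which is 80 full-or-partial €2,000 increments; reduction = 80 × €36 = €2,880, leaving €1,080.
Solar Installation Rebate: €367,650 is below the €371,700 cutoff, so the full €3,025 applies.
Adoption Credit: €367,650 is at or above €140,000, so the credit is €0.
Total: €1,080 + €3,025 + €0 = €4,105.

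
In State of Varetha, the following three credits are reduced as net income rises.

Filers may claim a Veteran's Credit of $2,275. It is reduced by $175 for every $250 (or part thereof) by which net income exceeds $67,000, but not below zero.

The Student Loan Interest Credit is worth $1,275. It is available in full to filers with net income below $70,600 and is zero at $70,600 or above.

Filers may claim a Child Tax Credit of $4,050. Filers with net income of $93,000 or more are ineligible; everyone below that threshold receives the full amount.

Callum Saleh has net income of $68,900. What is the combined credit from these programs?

$6,200

Veteran's Credit: income exceeds $67,000 by $1,900, which is 8 full-or-partial $250 increments; reduction = 8 × $175 = $1,400, leaving $875.
Student Loan Interest Credit: $68,900 is below the $70,600 cutoff, so the full $1,275 applies.
Child Tax Credit: $68,900 is below the $93,000 cutoff, so the full $4,050 applies.
Total: $875 + $1,275 + $4,050 = $6,200.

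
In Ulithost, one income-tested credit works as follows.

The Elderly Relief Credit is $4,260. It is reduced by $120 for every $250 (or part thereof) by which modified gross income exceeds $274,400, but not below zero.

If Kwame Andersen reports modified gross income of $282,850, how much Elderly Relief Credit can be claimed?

$180

Elderly Relief Credit: income exceeds $274,400 by $8,450, which is 34 full-or-partial $250 increments; reduction = 34 × $120 = $4,080, leaving $180.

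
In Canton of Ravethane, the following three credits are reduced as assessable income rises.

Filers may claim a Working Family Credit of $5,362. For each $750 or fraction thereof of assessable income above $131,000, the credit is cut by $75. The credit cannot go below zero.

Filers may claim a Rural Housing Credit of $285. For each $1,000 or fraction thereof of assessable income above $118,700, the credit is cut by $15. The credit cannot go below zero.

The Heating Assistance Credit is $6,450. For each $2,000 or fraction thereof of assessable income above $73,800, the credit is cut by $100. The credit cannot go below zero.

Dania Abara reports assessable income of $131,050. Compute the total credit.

Working Family Credit: income exceeds $131,000 by $50, which is 1 full-or-partial $750 increment; reduction = 1 × $75 = $75, leaving $5,287.
Rural Housing Credit: income exceeds $118,700 by $12,350, which is 13 full-or-partial $1,000 increments; reduction = 13 × $15 = $195, leaving $90.
Heating Assistance Credit: income exceeds $73,800 by $57,250, which is 29 full-or-partial $2,000 increments; reduction = 29 × $100 = $2,900, leaving $3,550.
Total: $5,287 + $90 + $3,550 = $8,927.

$8,927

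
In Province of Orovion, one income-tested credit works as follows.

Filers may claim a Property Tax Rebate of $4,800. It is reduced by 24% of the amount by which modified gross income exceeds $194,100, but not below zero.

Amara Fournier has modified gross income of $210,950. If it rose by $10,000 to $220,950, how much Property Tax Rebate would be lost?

$756

At $210,950 — 24% of the $16,850 excess over $194,100 is $4,044; credit = $4,800 − $4,044 = $756.
At $220,950 — 24% of the $26,850 excess over $194,100 is $6,444 ≥ base, so the credit is $0.
Lost: $756 − $0 = $756.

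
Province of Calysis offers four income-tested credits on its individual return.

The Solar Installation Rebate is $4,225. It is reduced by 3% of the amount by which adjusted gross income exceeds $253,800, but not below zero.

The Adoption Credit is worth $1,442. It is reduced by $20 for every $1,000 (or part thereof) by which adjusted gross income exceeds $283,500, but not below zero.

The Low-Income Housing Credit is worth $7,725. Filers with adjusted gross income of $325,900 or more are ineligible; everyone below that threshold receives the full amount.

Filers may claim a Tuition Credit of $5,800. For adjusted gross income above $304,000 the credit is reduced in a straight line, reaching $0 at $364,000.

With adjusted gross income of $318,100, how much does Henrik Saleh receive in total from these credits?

Solar Installation Rebate: 3% of the $64,300 excess over $253,800 is $1,929; credit = $4,225 − $1,929 = $2,296.
Adoption Credit: income exceeds $283,500 by $34,600, which is 35 full-or-partial $1,000 increments; reduction = 35 × $20 = $700, leaving $742.
Low-Income Housing Credit: $318,100 is below the $325,900 cutoff, so the full $7,725 applies.
Tuition Credit: $318,100 is $14,100 into a $60,000 phase-out range, leaving 45,900/60,000 of the credit: $5,800 × 45,900/60,000 = $4,437.
Total: $2,296 + $742 + $7,725 + $4,437 = $15,200.

$15,200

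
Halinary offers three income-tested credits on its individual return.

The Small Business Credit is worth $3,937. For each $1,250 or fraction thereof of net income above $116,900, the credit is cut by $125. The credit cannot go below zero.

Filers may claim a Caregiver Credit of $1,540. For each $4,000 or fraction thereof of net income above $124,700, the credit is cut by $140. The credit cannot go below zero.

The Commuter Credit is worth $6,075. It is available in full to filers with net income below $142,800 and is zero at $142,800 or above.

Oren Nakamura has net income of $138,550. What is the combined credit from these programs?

$8,742

Small Business Credit: income exceeds $116,900 by $21,650, which is 18 full-or-partial $1,250 increments; reduction = 18 × $125 = $2,250, leaving $1,687.
Caregiver Credit: income exceeds $124,700 by $13,850, which is 4 full-or-partial $4,000 increments; reduction = 4 × $140 = $560, leaving $980.
Commuter Credit: $138,550 is below the $142,800 cutoff, so the full $6,075 applies.
Total: $1,687 + $980 + $6,075 = $8,742.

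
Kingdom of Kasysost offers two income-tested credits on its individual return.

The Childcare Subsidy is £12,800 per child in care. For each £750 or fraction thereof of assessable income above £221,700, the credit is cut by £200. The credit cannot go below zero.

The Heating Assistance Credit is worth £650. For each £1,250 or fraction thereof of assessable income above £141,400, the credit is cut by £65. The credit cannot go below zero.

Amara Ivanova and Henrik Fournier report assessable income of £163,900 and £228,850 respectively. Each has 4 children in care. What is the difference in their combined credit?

Amara (£163,900): Childcare Subsidy: base = 4 × £12,800 = £51,200. £163,900 is at or below the £221,700 threshold, so the full £51,200 applies. Heating Assistance Credit: income exceeds £141,400 by £22,500 → 18 increments × £65 = £1,170 ≥ base, so the credit is £0. total £51,200 + £0 = £51,200
Henrik (£228,850): Childcare Subsidy: base = 4 × £12,800 = £51,200. income exceeds £221,700 by £7,150, which is 10 full-or-partial £750 increments; reduction = 10 × £200 = £2,000, leaving £49,200. Heating Assistance Credit: income exceeds £141,400 by £87,450 → 70 increments × £65 = £4,550 ≥ base, so the credit is £0. total £49,200 + £0 = £49,200
Difference: |£51,200 − £49,200| = £2,000.

£2,000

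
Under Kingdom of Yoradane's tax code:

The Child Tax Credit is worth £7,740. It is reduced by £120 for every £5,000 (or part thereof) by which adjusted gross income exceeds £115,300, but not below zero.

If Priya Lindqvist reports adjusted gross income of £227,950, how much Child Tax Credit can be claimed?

Child Tax Credit: income exceeds £115,300 by £112,650, which is 23 full-or-partial £5,000 increments; reduction = 23 × £120 = £2,760, leaving £4,980.

£4,980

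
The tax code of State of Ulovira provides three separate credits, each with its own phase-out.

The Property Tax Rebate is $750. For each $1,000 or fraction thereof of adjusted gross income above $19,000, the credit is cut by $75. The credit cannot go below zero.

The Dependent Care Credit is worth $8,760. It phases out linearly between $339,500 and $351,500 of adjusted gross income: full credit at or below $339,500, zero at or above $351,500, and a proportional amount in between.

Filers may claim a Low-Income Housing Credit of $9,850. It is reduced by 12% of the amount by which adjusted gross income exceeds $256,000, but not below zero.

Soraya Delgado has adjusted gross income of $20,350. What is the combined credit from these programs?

Property Tax Rebate: income exceeds $19,000 by $1,350, which is 2 full-or-partial $1,000 increments; reduction = 2 × $75 = $150, leaving $600.
Dependent Care Credit: $20,350 is at or below the $339,500 threshold, so the full $8,760 applies.
Low-Income Housing Credit: $20,350 is at or below the $256,000 threshold, so the full $9,850 applies.
Total: $600 + $8,760 + $9,850 = $19,210.

$19,210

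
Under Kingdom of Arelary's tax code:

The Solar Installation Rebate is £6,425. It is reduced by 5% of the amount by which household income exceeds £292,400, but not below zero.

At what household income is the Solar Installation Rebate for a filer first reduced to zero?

The credit falls by 5% of each pound above £292,400, so it reaches zero when the excess is £6,425 / 5% = £128,500: income = £292,400 + £128,500 = £420,900.

£420,900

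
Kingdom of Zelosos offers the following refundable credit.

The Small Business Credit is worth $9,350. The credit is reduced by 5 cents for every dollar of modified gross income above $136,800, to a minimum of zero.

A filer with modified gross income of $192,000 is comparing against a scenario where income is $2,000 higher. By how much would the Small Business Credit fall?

At $192,000 — 5% of the $55,200 excess over $136,800 is $2,760; credit = $9,350 − $2,760 = $6,590.
At $194,000 — 5% of the $57,200 excess over $136,800 is $2,860; credit = $9,350 − $2,860 = $6,490.
Lost: $6,590 − $6,490 = $100.

$100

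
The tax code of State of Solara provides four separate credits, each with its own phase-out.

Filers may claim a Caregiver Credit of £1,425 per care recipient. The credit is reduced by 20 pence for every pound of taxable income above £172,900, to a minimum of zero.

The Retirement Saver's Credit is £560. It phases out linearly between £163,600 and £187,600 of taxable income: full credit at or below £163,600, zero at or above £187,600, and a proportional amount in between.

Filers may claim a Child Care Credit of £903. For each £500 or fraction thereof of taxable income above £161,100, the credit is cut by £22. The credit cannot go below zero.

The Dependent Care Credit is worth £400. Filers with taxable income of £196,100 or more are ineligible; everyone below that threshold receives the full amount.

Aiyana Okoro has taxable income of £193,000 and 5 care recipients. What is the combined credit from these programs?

£3,505

Caregiver Credit: base = 5 × £1,425 = £7,125. 20% of the £20,100 excess over £172,900 is £4,020; credit = £7,125 − £4,020 = £3,105.
Retirement Saver's Credit: £193,000 is at or above £187,600, so the credit is £0.
Child Care Credit: income exceeds £161,100 by £31,900 → 64 increments × £22 = £1,408 ≥ base, so the credit is £0.
Dependent Care Credit: £193,000 is below the £196,100 cutoff, so the full £400 applies.
Total: £3,105 + £0 + £0 + £400 = £3,505.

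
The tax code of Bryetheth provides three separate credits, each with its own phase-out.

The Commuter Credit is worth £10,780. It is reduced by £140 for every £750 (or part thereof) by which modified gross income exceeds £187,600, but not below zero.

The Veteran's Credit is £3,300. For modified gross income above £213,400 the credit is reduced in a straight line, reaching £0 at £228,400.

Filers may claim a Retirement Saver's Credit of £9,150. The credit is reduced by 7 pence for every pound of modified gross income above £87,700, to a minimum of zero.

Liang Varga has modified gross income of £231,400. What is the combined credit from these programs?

£2,520

Commuter Credit: income exceeds £187,600 by £43,800, which is 59 full-or-partial £750 increments; reduction = 59 × £140 = £8,260, leaving £2,520.
Veteran's Credit: £231,400 is at or above £228,400, so the credit is £0.
Retirement Saver's Credit: 7% of the £143,700 excess over £87,700 is £10,059 ≥ base, so the credit is £0.
Total: £2,520 + £0 + £0 = £2,520.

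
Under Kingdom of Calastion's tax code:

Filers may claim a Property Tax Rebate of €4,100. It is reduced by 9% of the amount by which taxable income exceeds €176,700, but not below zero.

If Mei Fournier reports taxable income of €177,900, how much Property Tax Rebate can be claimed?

€3,992

Property Tax Rebate: 9% of the €1,200 excess over €176,700 is €108; credit = €4,100 − €108 = €3,992.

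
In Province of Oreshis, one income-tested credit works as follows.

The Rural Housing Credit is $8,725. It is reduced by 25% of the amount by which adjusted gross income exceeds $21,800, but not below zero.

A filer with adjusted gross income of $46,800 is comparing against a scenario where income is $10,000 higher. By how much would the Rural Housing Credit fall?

$2,475

At $46,800 — 25% of the $25,000 excess over $21,800 is $6,250; credit = $8,725 − $6,250 = $2,475.
At $56,800 — 25% of the $35,000 excess over $21,800 is $8,750 ≥ base, so the credit is $0.
Lost: $2,475 − $0 = $2,475.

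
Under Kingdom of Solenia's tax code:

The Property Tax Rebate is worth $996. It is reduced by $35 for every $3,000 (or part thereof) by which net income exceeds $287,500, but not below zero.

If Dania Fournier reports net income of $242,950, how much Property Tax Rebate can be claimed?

Property Tax Rebate: $242,950 is at or below the $287,500 threshold, so the full $996 applies.

$996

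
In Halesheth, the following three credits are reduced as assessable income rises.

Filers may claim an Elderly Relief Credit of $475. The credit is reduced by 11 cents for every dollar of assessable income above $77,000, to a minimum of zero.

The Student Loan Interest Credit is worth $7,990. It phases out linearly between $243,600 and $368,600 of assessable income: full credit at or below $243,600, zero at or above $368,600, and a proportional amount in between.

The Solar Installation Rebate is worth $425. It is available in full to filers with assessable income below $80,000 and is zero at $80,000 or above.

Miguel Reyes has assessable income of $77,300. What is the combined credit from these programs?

Elderly Relief Credit: 11% of the $300 excess over $77,000 is $33; credit = $475 − $33 = $442.
Student Loan Interest Credit: $77,300 is at or below the $243,600 threshold, so the full $7,990 applies.
Solar Installation Rebate: $77,300 is below the $80,000 cutoff, so the full $425 applies.
Total: $442 + $7,990 + $425 = $8,857.

$8,857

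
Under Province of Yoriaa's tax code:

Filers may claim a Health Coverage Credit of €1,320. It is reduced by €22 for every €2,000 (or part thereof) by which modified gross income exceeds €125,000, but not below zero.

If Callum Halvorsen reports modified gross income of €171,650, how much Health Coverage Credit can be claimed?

Health Coverage Credit: income exceeds €125,000 by €46,650, which is 24 full-or-partial €2,000 increments; reduction = 24 × €22 = €528, leaving €792.

€792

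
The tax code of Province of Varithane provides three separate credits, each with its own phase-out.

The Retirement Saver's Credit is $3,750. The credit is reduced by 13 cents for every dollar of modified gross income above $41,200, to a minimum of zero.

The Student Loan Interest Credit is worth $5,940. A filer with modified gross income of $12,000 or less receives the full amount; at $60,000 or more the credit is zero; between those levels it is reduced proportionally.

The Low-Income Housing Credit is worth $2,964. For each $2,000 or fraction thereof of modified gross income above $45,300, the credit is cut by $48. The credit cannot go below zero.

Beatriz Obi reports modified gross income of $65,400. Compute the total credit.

Retirement Saver's Credit: 13% of the $24,200 excess over $41,200 is $3,146; credit = $3,750 − $3,146 = $604.
Student Loan Interest Credit: $65,400 is at or above $60,000, so the credit is $0.
Low-Income Housing Credit: income exceeds $45,300 by $20,100, which is 11 full-or-partial $2,000 increments; reduction = 11 × $48 = $528, leaving $2,436.
Total: $604 + $0 + $2,436 = $3,040.

$3,040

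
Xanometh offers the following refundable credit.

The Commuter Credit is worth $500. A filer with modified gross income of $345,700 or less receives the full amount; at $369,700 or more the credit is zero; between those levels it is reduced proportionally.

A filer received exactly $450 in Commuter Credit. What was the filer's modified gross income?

$348,100

$450 is 450/500 of the full $500, so 50/500 of the $24,000 range has been used: income = $345,700 + $24,000 × 50/500 = $348,100.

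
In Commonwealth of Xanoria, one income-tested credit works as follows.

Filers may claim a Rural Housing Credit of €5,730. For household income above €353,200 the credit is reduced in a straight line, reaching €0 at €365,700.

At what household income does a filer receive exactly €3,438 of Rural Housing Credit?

€3,438 is 3,438/5,730 of the full €5,730, so 2,292/5,730 of the €12,500 range has been used: income = €353,200 + €12,500 × 2,292/5,730 = €358,200.

€358,200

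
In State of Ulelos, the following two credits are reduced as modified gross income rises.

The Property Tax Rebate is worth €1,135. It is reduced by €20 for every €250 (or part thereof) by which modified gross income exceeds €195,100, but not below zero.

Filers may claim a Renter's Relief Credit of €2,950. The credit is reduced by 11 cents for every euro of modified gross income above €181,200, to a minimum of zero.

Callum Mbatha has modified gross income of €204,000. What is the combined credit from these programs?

€857

Property Tax Rebate: income exceeds €195,100 by €8,900, which is 36 full-or-partial €250 increments; reduction = 36 × €20 = €720, leaving €415.
Renter's Relief Credit: 11% of the €22,800 excess over €181,200 is €2,508; credit = €2,950 − €2,508 = €442.
Total: €415 + €442 = €857.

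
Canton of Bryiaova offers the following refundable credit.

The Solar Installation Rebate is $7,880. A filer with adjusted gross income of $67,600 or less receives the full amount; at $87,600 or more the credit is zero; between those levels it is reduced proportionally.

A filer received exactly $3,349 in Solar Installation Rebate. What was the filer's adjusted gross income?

$3,349 is 3,349/7,880 of the full $7,880, so 4,531/7,880 of the $20,000 range has been used: income = $67,600 + $20,000 × 4,531/7,880 = $79,100.

$79,100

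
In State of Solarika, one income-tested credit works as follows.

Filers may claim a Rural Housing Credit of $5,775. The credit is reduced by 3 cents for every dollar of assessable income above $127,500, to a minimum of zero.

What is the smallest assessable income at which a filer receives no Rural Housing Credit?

The credit falls by 3% of each dollar above $127,500, so it reaches zero when the excess is $5,775 / 3% = $192,500: income = $127,500 + $192,500 = $320,000.

$320,000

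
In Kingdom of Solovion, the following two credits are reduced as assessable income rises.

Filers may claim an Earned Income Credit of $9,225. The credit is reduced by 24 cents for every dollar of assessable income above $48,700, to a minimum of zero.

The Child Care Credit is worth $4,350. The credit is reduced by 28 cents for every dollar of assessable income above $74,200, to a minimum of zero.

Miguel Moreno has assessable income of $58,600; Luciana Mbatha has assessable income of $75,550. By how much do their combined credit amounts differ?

Miguel ($58,600): Earned Income Credit: 24% of the $9,900 excess over $48,700 is $2,376; credit = $9,225 − $2,376 = $6,849. Child Care Credit: $58,600 is at or below the $74,200 threshold, so the full $4,350 applies. total $6,849 + $4,350 = $11,199
Luciana ($75,550): Earned Income Credit: 24% of the $26,850 excess over $48,700 is $6,444; credit = $9,225 − $6,444 = $2,781. Child Care Credit: 28% of the $1,350 excess over $74,200 is $378; credit = $4,350 − $378 = $3,972. total $2,781 + $3,972 = $6,753
Difference: |$11,199 − $6,753| = $4,446.

$4,446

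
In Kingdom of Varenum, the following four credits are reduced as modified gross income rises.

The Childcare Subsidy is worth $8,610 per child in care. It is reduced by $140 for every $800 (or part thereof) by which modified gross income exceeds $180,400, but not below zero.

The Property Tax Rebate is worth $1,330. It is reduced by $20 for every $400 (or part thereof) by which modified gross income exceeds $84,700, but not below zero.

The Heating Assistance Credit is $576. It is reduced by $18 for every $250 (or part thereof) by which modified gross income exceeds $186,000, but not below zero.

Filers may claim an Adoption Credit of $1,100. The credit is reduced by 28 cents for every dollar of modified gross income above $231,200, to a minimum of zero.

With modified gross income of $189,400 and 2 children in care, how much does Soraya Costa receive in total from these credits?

Childcare Subsidy: base = 2 × $8,610 = $17,220. income exceeds $180,400 by $9,000, which is 12 full-or-partial $800 increments; reduction = 12 × $140 = $1,680, leaving $15,540.
Property Tax Rebate: income exceeds $84,700 by $104,700 → 262 increments × $20 = $5,240 ≥ base, so the credit is $0.
Heating Assistance Credit: income exceeds $186,000 by $3,400, which is 14 full-or-partial $250 increments; reduction = 14 × $18 = $252, leaving $324.
Adoption Credit: $189,400 is at or below the $231,200 threshold, so the full $1,100 applies.
Total: $15,540 + $0 + $324 + $1,100 = $16,964.

$16,964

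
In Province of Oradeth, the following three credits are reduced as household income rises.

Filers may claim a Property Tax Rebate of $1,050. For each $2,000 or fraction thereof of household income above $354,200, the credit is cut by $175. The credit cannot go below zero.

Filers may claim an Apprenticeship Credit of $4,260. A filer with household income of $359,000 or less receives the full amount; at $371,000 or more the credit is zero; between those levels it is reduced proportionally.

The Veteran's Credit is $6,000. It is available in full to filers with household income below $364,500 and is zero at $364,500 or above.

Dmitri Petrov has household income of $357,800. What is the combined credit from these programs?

$10,960

Property Tax Rebate: income exceeds $354,200 by $3,600, which is 2 full-or-partial $2,000 increments; reduction = 2 × $175 = $350, leaving $700.
Apprenticeship Credit: $357,800 is at or below the $359,000 threshold, so the full $4,260 applies.
Veteran's Credit: $357,800 is below the $364,500 cutoff, so the full $6,000 applies.
Total: $700 + $4,260 + $6,000 = $10,960.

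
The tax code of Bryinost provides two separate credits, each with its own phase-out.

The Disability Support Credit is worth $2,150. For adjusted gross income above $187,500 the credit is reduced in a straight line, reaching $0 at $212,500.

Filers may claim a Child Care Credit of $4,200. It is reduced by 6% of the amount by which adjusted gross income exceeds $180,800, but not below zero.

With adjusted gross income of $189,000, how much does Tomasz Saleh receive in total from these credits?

Disability Support Credit: $189,000 is $1,500 into a $25,000 phase-out range, leaving 23,500/25,000 of the credit: $2,150 × 23,500/25,000 = $2,021.
Child Care Credit: 6% of the $8,200 excess over $180,800 is $492; credit = $4,200 − $492 = $3,708.
Total: $2,021 + $3,708 = $5,729.

$5,729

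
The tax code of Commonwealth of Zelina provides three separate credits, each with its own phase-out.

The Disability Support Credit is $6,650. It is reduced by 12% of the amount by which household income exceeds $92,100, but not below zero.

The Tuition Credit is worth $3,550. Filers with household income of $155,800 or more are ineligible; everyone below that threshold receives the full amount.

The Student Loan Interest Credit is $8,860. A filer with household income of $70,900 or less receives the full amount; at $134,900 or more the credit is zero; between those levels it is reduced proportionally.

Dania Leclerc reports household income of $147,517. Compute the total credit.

Disability Support Credit: 12% of the $55,417 excess over $92,100 is $6,650.04 ≥ base, so the credit is $0.
Tuition Credit: $147,517 is below the $155,800 cutoff, so the full $3,550 applies.
Student Loan Interest Credit: $147,517 is at or above $134,900, so the credit is $0.
Total: $0 + $3,550 + $0 = $3,550.

$3,550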